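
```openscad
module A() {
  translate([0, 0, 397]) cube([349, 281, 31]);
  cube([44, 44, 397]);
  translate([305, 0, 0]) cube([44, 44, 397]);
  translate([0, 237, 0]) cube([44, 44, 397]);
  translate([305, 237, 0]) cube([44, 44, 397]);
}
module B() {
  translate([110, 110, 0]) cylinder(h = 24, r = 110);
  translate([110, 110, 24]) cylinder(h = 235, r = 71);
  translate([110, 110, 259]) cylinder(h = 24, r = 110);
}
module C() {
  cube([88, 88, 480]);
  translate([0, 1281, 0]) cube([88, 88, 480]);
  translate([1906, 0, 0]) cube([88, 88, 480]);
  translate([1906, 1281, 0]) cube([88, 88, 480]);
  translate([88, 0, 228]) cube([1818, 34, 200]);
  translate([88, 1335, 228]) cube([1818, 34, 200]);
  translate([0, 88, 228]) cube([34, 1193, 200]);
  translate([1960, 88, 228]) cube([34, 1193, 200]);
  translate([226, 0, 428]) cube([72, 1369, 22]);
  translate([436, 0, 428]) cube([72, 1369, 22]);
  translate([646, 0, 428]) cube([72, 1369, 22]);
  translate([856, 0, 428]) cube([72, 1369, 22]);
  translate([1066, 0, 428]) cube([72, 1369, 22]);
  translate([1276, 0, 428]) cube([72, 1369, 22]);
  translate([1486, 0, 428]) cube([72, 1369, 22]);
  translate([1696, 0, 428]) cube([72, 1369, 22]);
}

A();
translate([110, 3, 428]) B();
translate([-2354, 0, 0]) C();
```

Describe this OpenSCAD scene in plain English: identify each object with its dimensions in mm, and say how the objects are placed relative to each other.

A is a four-legged stool. The seat is a 349×281×31 mm slab whose top surface is at z = 428 mm; four square legs, each 44×44 mm in cross-section, run from the floor (z = 0) to the underside of the seat, each flush with a corner of the seat.

B is a spool: two coaxial disc flanges of radius 110 mm and thickness 24 mm, joined by a core cylinder of radius 71 mm and height 235 mm. The lower flange rests on z = 0 and the three cylinders share a vertical axis.

C is a bed frame 1994 mm long (x) by 1369 mm wide (y). Four 88×88 mm corner posts, 480 mm tall, at the corners of the footprint. Four rails of 34 mm thickness and 200 mm height run between adjacent posts with their undersides at z = 228 mm, their outer faces flush with the outside of the frame (the two x-running rails run between the posts' inner faces; the two y-running rails run between the posts' inner faces). 8 slats, each 72 mm wide (x) and 22 mm thick, lie across the top of the two x-running rails, running the full 1369 mm width of the frame in y; the slats are evenly spaced along x between the inner faces of the end posts with equal gaps (rounded down to the nearest mm) at the −x end and between each pair — any rounding remainder accumulates at the +x end.

The spool is on top of the stool. The bed frame is on the floor beside the stool on its −x side.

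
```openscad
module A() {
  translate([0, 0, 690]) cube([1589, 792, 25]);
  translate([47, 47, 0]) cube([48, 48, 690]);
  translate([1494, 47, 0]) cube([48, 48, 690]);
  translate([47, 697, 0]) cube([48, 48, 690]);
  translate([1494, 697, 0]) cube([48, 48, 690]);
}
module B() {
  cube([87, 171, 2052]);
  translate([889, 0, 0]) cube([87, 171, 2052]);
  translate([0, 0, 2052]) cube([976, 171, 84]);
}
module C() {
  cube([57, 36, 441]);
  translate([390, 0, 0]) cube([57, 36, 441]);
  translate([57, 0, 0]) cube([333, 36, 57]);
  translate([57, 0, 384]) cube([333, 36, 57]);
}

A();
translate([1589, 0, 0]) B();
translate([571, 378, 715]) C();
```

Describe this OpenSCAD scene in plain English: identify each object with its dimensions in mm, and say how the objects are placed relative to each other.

A is a table: top 1589 mm (x) × 792 mm (y), 25 mm thick, upper face at z = 715 mm, on four 48×48 mm square legs, each inset 47 mm from the nearest pair of top edges, running from z = 0 to the bottom of the top.

B is a rectangular door frame: two vertical jambs of 87×171 mm section, 2052 mm tall, with a clear opening 802 mm wide between their inner faces. A header 84 mm tall and 171 mm deep lies on top of the jambs and spans the full outside width.

C is a rectangular picture frame lying in the x–z plane (depth along y). The opening is 333 mm wide (x) by 327 mm tall (z), surrounded by a border 57 mm wide on all four sides. The frame is 36 mm deep and is made of two full-height vertical stiles with two horizontal rails fitted between them.

The door frame is against the table's +x side, with their −y faces flush. The picture frame is on top of the table, centred.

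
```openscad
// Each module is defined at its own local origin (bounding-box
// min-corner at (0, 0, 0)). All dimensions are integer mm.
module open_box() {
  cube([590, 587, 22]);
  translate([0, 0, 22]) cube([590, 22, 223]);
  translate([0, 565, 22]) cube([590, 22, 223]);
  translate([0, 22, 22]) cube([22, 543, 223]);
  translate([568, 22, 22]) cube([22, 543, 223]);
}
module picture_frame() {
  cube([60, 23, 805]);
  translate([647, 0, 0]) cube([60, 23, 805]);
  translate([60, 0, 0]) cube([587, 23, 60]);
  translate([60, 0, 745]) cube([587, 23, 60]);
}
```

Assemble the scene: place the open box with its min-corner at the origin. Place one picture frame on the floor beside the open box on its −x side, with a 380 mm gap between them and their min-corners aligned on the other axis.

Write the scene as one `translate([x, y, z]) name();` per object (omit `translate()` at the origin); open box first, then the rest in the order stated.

open_box();
translate([-1087, 0, 0]) picture_frame();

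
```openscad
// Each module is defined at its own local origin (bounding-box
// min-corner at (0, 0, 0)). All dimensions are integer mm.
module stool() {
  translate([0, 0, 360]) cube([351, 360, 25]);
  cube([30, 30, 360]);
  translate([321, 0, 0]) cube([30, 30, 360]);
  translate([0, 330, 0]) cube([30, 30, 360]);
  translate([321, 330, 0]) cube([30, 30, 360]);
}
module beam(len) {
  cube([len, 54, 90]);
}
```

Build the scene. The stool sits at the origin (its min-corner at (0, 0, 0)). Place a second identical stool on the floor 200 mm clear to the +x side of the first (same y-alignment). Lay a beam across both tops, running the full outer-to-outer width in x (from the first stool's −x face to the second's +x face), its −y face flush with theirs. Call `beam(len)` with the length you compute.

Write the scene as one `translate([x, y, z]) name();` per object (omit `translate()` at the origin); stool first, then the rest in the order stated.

stool();
translate([551, 0, 0]) stool();
translate([0, 0, 385]) beam(902);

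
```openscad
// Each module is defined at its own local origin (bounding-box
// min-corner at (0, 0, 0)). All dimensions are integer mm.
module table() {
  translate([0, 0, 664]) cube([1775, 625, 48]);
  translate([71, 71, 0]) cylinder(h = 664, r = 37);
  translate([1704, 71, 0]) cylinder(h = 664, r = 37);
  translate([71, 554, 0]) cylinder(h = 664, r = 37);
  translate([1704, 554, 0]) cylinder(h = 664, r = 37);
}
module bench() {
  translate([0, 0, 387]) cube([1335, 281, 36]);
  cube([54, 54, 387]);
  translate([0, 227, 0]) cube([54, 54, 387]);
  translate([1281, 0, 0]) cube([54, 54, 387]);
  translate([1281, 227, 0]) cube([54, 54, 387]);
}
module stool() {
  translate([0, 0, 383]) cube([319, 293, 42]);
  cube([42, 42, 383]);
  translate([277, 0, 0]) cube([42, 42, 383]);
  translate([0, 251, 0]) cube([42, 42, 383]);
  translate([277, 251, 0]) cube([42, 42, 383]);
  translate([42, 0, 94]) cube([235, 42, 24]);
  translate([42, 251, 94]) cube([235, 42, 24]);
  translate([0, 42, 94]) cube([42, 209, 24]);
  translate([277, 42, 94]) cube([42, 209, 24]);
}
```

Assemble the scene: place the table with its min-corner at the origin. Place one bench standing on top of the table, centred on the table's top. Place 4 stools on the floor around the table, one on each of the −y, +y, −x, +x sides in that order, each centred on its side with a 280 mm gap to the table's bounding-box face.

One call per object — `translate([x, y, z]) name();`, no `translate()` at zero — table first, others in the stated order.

table();
translate([220, 172, 712]) bench();
translate([728, -573, 0]) stool();
translate([728, 905, 0]) stool();
translate([-599, 166, 0]) stool();
translate([2055, 166, 0]) stool();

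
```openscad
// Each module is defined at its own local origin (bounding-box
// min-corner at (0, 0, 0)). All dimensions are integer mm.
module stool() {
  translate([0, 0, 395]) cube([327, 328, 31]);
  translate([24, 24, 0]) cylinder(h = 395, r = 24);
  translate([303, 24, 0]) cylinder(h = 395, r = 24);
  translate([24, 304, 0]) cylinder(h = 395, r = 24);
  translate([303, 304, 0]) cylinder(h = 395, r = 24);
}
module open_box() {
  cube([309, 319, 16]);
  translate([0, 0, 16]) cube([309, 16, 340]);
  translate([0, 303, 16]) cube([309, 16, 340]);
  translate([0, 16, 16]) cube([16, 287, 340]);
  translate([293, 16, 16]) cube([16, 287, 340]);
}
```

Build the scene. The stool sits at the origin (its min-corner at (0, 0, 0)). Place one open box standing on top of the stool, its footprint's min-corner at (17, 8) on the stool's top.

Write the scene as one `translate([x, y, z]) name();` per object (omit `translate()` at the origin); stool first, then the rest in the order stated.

stool();
translate([17, 8, 426]) open_box();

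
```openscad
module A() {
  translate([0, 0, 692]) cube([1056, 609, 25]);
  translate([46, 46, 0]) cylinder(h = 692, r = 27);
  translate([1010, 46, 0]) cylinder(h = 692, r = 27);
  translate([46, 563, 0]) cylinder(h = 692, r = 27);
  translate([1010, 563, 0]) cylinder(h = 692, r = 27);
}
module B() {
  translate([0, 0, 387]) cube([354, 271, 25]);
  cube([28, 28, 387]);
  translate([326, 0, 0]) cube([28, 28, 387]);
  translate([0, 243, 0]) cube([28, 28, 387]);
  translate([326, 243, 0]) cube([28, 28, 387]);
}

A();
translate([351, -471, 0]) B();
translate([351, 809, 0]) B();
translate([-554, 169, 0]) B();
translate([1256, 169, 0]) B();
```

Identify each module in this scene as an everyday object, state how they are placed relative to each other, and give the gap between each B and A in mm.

A is a table. B is a stool. Four stools sit around the table at the −y, +y, −x, +x sides. The gap between each stool and the table is 200 mm.

Each stool's nearest face is 200 mm from the table's bounding box.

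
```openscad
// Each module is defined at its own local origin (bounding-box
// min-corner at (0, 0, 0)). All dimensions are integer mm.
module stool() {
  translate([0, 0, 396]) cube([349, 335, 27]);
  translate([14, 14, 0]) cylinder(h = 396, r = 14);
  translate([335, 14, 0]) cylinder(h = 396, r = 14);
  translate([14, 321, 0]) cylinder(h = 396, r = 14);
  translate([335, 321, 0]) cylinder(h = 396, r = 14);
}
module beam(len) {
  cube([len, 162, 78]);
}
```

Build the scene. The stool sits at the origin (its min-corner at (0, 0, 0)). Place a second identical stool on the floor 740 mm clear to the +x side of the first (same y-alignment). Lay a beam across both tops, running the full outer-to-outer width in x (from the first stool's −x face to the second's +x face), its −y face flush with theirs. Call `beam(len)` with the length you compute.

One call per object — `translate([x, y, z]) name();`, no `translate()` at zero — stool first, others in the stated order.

stool();
translate([1089, 0, 0]) stool();
translate([0, 0, 423]) beam(1438);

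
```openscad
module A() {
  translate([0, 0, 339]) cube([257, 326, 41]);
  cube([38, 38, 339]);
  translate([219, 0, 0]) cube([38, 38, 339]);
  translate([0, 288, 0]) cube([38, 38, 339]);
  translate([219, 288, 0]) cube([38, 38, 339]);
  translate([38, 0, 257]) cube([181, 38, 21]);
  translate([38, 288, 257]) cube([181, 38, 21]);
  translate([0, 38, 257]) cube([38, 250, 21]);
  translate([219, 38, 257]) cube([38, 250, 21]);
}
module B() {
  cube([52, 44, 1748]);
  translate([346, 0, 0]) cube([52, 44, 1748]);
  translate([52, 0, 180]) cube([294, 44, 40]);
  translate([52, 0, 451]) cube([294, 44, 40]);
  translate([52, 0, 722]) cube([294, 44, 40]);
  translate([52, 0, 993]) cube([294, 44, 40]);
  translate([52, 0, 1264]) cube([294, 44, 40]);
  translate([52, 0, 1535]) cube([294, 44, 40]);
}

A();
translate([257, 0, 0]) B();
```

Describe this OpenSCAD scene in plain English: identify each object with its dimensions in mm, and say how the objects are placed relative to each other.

A is a four-legged stool. The seat is a 257×326×41 mm slab whose top surface is at z = 380 mm; four square legs, each 38×38 mm in cross-section, run from the floor (z = 0) to the underside of the seat, each flush with a corner of the seat. Four stretchers, 38 mm wide and 21 mm tall, connect adjacent legs with their undersides at z = 257 mm, each running between the inner faces of the legs it joins and aligned with the legs' outer faces on the other axis.

B is a straight ladder. Two 52×44 mm vertical rails, 1748 mm tall, stand 398 mm apart (outside-to-outside) with their front faces coplanar on the −y side. 6 rungs, each 44 mm deep and 40 mm tall, span between the inner faces of the rails, front faces flush with the rails. The lowest rung's underside is at z = 180 mm and rungs are spaced 271 mm apart (underside to underside).

The ladder is against the stool's +x side, with their −y faces flush.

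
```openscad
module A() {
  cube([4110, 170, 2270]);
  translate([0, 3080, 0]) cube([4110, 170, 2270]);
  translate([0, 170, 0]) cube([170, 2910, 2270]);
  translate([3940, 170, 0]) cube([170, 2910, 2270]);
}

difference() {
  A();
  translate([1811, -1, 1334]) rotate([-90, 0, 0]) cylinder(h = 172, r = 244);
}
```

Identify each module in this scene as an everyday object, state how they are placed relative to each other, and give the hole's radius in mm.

The subtracted cylinder has r = 244 mm.

A is a house frame. The house frame has a circular hole through its front wall. The hole's radius is 244 mm.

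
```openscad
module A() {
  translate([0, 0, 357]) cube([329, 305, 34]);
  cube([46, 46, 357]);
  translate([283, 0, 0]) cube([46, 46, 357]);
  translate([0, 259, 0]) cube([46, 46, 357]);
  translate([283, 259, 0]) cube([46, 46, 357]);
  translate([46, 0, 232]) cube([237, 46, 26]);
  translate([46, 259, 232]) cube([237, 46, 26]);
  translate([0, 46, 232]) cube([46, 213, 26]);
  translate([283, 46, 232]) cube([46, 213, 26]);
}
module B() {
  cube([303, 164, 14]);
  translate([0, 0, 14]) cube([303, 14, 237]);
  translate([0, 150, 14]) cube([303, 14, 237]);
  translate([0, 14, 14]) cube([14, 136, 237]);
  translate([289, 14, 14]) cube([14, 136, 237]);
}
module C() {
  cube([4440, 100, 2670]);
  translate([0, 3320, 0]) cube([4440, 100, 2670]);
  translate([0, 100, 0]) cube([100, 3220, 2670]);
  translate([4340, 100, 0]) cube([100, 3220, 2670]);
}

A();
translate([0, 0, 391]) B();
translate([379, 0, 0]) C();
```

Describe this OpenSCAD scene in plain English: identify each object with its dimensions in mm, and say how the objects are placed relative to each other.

A is a four-legged stool. The seat is a 329×305×34 mm slab whose top surface is at z = 391 mm; four square legs, each 46×46 mm in cross-section, run from the floor (z = 0) to the underside of the seat, each flush with a corner of the seat. Four stretchers, 46 mm wide and 26 mm tall, connect adjacent legs with their undersides at z = 232 mm, each running between the inner faces of the legs it joins and aligned with the legs' outer faces on the other axis.

B is an open storage box with external size 303×164×251 mm and wall thickness 14 mm (the base is also 14 mm thick). The base covers the whole footprint; the four walls stand on the base, with the y-facing walls full-width and the x-facing walls fitting between their inner faces.

C is the wall frame of a small rectangular building: four walls, each 2670 mm tall and 100 mm thick, enclosing a footprint 4440 mm (x) by 3420 mm (y) outside-to-outside, with no floor or roof. The front and back walls (the −y and +y sides) span the full width; the two side walls fit between them.

The open box is on top of the stool. The house frame is on the floor beside the stool on its +x side.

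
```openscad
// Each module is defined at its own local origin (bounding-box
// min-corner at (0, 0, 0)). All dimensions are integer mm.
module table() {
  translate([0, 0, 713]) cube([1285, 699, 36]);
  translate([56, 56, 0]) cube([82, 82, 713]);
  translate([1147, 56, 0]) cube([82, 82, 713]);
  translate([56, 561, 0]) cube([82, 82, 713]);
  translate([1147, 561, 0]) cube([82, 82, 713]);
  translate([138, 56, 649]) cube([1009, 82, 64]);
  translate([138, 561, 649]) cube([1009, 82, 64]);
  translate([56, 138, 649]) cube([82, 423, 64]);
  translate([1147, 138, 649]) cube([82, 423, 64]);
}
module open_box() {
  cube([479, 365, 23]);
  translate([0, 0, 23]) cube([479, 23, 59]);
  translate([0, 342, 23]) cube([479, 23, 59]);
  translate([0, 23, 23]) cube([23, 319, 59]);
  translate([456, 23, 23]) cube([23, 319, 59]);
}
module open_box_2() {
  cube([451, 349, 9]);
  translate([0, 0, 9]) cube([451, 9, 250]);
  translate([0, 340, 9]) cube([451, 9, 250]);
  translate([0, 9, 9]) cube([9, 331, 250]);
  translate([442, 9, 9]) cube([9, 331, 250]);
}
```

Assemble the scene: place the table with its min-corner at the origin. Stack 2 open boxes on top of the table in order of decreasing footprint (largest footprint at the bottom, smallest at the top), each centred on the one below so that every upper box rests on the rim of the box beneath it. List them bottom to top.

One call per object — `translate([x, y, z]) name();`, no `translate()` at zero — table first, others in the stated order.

table();
translate([403, 167, 749]) open_box();
translate([417, 175, 831]) open_box_2();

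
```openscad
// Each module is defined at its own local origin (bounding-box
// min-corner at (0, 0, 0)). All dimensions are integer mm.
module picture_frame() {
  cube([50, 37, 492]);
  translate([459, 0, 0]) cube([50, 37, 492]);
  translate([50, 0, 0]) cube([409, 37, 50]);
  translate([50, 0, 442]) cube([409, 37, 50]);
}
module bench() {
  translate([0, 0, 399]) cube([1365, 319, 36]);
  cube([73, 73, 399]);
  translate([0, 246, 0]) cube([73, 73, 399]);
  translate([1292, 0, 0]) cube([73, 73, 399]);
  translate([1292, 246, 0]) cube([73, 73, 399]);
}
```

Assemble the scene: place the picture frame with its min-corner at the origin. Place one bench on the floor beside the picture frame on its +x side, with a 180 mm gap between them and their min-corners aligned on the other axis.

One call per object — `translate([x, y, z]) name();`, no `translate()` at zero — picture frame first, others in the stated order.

picture_frame();
translate([689, 0, 0]) bench();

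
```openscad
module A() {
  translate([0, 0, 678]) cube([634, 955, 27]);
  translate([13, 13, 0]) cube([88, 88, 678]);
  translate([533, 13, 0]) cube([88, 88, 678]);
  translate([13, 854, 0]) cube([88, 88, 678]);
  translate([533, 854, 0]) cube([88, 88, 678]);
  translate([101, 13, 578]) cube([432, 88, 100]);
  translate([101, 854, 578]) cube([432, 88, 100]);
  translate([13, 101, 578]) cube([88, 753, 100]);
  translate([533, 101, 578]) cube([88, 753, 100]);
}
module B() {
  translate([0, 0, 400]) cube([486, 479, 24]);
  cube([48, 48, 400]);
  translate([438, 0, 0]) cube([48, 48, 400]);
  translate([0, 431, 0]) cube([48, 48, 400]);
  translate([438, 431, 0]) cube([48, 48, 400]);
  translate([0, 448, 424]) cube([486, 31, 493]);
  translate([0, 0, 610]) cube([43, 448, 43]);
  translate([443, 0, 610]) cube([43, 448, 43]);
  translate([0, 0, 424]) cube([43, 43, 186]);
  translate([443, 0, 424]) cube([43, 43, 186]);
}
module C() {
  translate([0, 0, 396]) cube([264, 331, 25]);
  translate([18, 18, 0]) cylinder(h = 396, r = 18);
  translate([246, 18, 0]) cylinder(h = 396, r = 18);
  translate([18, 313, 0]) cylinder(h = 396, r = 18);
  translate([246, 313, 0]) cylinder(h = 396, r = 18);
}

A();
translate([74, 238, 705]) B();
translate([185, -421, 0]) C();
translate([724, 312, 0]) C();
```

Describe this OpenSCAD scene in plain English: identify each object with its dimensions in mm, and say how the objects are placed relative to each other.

A is a rectangular dining table. The top is 634×955×27 mm with its upper surface at z = 705 mm. It stands on four 88×88 mm square legs, each inset 13 mm from the nearest pair of top edges, running from the floor to the underside of the top. Four apron rails, 88 mm thick and 100 mm tall, run between adjacent legs with their top edges flush with the underside of the top and their outer faces flush with the legs' outer faces.

B is a chair. The seat is a 486×479×24 mm slab with its top at z = 424 mm, on four 48×48 mm corner legs (flush with the seat edges, standing on z = 0). A flat backrest 31 mm thick, 493 mm tall, spans the full seat width and rises from the seat top along its +y edge, rear face flush with the rear of the seat. Two armrests of 43×43 mm section run along each side from the seat's front edge to the front of the backrest, top faces 229 mm above the seat top and outer faces flush with the seat's x-edges; a 43×43 mm post under the front of each armrest stands on the seat at the front corner.

C is a four-legged stool. The seat is a 264×331×25 mm slab whose top surface is at z = 421 mm; four round legs, each 36 mm in diameter, run from the floor (z = 0) to the underside of the seat, each leg's axis is inset half a diameter from the nearest pair of seat edges (so the leg's bounding box is flush with the corner).

The chair is on top of the table, centred. Two stools sit around the table at the −y, +x sides.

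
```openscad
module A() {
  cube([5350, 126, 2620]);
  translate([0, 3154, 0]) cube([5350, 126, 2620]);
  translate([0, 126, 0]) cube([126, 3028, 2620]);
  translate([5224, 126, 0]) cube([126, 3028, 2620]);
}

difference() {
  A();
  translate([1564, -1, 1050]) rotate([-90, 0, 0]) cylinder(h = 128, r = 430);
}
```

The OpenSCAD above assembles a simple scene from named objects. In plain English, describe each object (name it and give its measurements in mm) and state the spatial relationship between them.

A is the wall frame of a small rectangular building: four walls, each 2620 mm tall and 126 mm thick, enclosing a footprint 5350 mm (x) by 3280 mm (y) outside-to-outside, with no floor or roof. The front and back walls (the −y and +y sides) span the full width; the two side walls fit between them.

The house frame has a circular hole of radius 430 mm through its front wall, centred at (x = 1564, z = 1050).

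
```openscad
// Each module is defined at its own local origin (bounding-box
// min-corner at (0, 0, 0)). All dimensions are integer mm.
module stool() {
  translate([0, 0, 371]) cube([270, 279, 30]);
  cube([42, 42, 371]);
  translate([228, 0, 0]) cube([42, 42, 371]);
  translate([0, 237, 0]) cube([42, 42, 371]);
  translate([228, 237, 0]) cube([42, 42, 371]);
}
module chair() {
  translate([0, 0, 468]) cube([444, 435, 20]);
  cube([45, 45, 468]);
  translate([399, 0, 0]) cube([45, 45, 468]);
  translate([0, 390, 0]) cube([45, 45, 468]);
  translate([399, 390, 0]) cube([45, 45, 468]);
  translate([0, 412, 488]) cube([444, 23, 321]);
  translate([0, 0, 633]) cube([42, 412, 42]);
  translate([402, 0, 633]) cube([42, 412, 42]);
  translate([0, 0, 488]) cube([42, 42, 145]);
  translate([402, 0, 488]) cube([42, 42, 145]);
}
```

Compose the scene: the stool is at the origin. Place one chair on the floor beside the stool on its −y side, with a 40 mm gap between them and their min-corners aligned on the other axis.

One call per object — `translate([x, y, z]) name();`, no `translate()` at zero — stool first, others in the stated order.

stool();
translate([0, -475, 0]) chair();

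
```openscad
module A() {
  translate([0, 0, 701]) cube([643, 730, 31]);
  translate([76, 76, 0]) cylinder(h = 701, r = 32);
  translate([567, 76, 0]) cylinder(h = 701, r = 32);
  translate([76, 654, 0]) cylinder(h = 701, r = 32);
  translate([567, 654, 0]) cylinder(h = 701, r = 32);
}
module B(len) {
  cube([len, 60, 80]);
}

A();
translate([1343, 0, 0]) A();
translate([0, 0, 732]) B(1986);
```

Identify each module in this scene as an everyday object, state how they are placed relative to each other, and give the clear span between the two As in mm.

A is a table. B is a beam. A beam spans the tops of two tables. The clear span between the two tables is 700 mm.

Second table starts at x = 1343; first ends at x = 643; clear span = 1343 − 643 = 700 mm.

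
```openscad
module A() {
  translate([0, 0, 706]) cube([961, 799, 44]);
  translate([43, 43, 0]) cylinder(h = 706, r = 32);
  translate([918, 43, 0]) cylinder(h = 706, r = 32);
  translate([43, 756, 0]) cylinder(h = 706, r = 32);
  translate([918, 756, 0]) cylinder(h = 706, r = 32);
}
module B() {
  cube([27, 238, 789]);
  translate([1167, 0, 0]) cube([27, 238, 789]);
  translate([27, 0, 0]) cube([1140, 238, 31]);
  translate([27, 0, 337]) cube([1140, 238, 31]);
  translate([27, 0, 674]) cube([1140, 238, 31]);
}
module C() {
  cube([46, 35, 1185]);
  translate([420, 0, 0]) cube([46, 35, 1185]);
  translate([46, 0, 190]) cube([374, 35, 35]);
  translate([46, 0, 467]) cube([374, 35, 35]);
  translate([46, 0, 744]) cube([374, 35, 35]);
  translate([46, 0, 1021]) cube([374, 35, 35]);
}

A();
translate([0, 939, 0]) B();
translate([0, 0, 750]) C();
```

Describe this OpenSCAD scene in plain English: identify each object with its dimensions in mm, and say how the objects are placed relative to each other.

A is a rectangular dining table. The top is 961×799×44 mm with its upper surface at z = 750 mm. It stands on four round legs of 64 mm diameter, each leg's bounding box inset 11 mm from the nearest pair of top edges, running from the floor to the underside of the top.

B is a bookshelf 1194 mm wide overall, 238 mm deep and 789 mm tall. The two sides are 27 mm thick vertical panels. 3 horizontal shelves of 31 mm thickness span between the inner faces of the sides; the lowest shelf sits on the floor and shelves are stacked with a clear vertical gap of 306 mm between each pair.

C is a straight ladder. Two 46×35 mm vertical rails, 1185 mm tall, stand 466 mm apart (outside-to-outside) with their front faces coplanar on the −y side. 4 rungs, each 35 mm deep and 35 mm tall, span between the inner faces of the rails, front faces flush with the rails. The lowest rung's underside is at z = 190 mm and rungs are spaced 277 mm apart (underside to underside).

The bookshelf is on the floor beside the table on its +y side. The ladder is on top of the table.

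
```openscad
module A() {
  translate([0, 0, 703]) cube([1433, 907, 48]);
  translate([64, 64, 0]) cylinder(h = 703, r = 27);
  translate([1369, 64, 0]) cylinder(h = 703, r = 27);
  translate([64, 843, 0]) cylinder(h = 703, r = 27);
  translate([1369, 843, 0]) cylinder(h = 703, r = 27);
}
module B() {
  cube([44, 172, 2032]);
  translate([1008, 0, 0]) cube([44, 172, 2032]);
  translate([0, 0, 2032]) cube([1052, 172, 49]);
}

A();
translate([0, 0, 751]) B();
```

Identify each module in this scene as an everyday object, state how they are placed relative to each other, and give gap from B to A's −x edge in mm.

A is a table. B is a door frame. The door frame is on top of the table. The gap from the door frame to the table's −x edge is 0 mm.

The door frame's min-x is at 0; the table's min-x is 0; gap = 0 mm.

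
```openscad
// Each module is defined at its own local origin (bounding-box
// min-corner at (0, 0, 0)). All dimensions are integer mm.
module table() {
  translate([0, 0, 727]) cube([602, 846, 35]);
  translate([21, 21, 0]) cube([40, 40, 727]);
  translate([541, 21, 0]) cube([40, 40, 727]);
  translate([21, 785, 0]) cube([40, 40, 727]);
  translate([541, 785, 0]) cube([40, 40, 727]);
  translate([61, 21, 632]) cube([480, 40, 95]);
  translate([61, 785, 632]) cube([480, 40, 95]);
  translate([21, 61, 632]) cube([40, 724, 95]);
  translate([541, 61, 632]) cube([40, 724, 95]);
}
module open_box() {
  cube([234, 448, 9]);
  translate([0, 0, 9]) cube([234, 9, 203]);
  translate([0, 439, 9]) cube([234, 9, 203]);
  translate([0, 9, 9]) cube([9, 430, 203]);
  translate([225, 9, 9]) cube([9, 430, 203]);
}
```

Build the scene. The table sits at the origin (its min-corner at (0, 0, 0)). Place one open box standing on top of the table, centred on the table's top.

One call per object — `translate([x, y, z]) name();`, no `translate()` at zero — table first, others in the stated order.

table();
translate([184, 199, 762]) open_box();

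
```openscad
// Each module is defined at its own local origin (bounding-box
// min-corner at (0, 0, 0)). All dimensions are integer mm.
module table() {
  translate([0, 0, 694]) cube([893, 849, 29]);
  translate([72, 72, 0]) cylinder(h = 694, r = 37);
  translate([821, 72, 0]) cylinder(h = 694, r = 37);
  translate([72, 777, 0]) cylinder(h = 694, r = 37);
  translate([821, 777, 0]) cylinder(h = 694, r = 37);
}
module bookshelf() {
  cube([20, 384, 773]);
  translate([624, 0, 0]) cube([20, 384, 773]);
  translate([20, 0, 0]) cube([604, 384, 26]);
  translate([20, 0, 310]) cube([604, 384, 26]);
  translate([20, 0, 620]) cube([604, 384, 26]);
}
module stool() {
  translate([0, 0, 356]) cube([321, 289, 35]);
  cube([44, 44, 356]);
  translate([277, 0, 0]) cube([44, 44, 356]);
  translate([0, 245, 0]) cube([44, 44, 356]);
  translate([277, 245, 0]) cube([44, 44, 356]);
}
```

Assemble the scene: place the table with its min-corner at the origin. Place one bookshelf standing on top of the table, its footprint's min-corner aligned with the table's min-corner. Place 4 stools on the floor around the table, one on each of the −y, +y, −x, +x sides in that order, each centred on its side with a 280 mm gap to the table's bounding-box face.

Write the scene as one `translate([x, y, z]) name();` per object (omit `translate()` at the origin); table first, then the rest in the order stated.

table();
translate([0, 0, 723]) bookshelf();
translate([286, -569, 0]) stool();
translate([286, 1129, 0]) stool();
translate([-601, 280, 0]) stool();
translate([1173, 280, 0]) stool();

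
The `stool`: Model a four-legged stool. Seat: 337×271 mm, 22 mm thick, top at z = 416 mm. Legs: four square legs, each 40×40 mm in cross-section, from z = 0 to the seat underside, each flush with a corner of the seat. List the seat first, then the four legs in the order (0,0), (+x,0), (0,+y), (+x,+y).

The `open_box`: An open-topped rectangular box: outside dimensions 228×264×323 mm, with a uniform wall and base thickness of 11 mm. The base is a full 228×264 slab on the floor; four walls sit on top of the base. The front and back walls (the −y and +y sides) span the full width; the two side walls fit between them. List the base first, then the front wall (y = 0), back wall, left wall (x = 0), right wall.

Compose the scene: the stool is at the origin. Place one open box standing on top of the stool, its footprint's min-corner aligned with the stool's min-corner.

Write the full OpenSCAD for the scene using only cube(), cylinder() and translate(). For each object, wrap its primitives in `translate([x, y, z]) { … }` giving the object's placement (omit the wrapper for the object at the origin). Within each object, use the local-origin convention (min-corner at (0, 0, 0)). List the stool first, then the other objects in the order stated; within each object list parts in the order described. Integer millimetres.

translate([0, 0, 394]) cube([337, 271, 22]);
cube([40, 40, 394]);
translate([297, 0, 0]) cube([40, 40, 394]);
translate([0, 231, 0]) cube([40, 40, 394]);
translate([297, 231, 0]) cube([40, 40, 394]);
translate([0, 0, 416]) {
  cube([228, 264, 11]);
  translate([0, 0, 11]) cube([228, 11, 312]);
  translate([0, 253, 11]) cube([228, 11, 312]);
  translate([0, 11, 11]) cube([11, 242, 312]);
  translate([217, 11, 11]) cube([11, 242, 312]);
}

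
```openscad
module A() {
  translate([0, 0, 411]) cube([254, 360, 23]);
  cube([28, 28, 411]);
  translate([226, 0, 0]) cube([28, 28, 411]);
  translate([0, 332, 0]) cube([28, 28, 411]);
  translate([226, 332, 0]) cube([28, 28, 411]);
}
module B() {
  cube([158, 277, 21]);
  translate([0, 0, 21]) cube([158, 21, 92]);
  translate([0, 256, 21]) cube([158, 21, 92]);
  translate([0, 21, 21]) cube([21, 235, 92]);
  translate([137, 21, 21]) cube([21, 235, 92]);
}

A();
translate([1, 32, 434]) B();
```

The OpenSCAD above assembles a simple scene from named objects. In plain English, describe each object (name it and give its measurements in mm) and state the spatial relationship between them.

A is a four-legged stool. The seat is 254×360 mm, 23 mm thick, top at z = 434 mm. It stands on four square legs, each 28×28 mm in cross-section, from z = 0 to the seat underside, each flush with a corner of the seat.

B is an open storage box with external size 158×277×113 mm and wall thickness 21 mm (the base is also 21 mm thick). The base covers the whole footprint; the four walls stand on the base, with the y-facing walls full-width and the x-facing walls fitting between their inner faces.

The open box is on top of the stool.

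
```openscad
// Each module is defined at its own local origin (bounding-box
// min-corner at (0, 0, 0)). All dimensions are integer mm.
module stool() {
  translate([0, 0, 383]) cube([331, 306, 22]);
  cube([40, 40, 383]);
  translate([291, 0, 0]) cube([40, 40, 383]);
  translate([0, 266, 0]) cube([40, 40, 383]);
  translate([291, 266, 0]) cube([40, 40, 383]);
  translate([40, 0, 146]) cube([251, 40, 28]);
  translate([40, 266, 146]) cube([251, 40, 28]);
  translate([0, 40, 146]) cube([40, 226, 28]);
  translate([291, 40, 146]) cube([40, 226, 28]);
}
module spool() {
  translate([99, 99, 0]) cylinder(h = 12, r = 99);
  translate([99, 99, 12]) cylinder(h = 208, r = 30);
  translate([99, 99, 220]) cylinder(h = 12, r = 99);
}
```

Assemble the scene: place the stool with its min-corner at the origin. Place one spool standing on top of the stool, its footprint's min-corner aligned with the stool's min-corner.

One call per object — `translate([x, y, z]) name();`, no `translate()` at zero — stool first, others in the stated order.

stool();
translate([0, 0, 405]) spool();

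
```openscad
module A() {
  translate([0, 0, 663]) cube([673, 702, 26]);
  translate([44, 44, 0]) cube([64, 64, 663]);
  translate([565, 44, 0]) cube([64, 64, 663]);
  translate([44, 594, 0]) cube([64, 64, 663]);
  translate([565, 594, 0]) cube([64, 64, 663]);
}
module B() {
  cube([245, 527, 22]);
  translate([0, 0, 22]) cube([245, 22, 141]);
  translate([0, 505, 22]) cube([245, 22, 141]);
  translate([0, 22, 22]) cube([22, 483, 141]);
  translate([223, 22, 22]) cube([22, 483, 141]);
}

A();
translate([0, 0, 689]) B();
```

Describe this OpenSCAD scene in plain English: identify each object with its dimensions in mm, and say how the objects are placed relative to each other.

A is a table: top 673 mm (x) × 702 mm (y), 26 mm thick, upper face at z = 689 mm, on four 64×64 mm square legs, each inset 44 mm from the nearest pair of top edges, running from z = 0 to the bottom of the top.

B is an open-topped rectangular box: outside dimensions 245×527×163 mm, with a uniform wall and base thickness of 22 mm. The base is a full 245×527 slab on the floor; four walls sit on top of the base. The front and back walls (the −y and +y sides) span the full width; the two side walls fit between them.

The open box is on top of the table.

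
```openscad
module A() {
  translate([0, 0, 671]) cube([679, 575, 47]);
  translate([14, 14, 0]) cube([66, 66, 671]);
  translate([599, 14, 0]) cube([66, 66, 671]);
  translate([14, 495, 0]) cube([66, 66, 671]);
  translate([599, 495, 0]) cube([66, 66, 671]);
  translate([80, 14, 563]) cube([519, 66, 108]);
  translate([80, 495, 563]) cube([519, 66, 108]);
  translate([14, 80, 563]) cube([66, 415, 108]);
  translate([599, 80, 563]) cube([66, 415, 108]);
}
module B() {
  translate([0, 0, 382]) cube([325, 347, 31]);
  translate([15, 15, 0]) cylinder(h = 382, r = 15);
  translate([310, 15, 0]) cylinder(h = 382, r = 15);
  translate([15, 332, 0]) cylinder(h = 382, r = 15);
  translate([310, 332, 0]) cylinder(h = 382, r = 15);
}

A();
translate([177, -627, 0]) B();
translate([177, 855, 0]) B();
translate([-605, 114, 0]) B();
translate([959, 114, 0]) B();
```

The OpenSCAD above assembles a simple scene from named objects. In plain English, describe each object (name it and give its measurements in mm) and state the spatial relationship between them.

A is a rectangular dining table. The top is 679×575×47 mm with its upper surface at z = 718 mm. It stands on four 66×66 mm square legs, each inset 14 mm from the nearest pair of top edges, running from the floor to the underside of the top. Four apron rails, 66 mm thick and 108 mm tall, run between adjacent legs with their top edges flush with the underside of the top and their outer faces flush with the legs' outer faces.

B is a simple wooden stool: a rectangular seat 325 mm (x) by 347 mm (y), 31 mm thick, top face at z = 413 mm, on four round legs, each 30 mm in diameter. The legs rest on z = 0, each leg's axis is inset half a diameter from the nearest pair of seat edges (so the leg's bounding box is flush with the corner).

Four stools sit around the table at the −y, +y, −x, +x sides.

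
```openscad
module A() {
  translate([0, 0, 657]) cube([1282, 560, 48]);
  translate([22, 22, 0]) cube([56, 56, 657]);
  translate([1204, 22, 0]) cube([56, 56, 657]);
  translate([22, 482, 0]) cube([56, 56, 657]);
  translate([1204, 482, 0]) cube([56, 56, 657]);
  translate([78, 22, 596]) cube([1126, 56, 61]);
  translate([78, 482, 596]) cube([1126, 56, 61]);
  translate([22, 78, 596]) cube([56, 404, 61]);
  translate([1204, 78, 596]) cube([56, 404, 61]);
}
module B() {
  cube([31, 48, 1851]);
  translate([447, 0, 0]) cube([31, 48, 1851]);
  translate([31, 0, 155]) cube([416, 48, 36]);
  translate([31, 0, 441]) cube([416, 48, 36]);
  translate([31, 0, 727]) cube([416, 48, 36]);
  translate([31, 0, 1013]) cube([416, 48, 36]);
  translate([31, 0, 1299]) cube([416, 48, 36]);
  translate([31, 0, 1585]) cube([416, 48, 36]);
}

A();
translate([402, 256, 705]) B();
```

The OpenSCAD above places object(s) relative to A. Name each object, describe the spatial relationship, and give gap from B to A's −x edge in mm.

The ladder's min-x is at 402; the table's min-x is 0; gap = 402 mm.

A is a table. B is a ladder. The ladder is on top of the table, centred. The gap from the ladder to the table's −x edge is 402 mm.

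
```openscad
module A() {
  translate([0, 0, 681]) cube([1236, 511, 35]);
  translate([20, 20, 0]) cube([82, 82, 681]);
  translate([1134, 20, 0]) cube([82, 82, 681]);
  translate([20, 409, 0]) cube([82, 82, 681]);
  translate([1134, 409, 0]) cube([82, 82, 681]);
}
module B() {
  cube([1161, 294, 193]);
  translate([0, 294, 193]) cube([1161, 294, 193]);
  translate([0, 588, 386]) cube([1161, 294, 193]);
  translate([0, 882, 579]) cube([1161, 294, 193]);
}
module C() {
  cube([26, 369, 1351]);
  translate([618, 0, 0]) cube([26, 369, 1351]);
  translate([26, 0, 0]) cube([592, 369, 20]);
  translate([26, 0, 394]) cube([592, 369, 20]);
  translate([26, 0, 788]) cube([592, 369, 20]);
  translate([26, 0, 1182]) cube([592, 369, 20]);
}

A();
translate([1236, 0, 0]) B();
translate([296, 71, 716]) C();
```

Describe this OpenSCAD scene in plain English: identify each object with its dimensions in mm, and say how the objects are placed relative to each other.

A is a rectangular dining table. The top is 1236×511×35 mm with its upper surface at z = 716 mm. It stands on four 82×82 mm square legs, each inset 20 mm from the nearest pair of top edges, running from the floor to the underside of the top.

B is a run of 4 identical solid stair steps. Each tread is 1161×294 mm and each step block is 193 mm high. Step 1 rests on the floor; step k is offset from step 1 by (k−1)×294 mm in y and (k−1)×193 mm in z.

C is a bookshelf 644 mm wide overall, 369 mm deep and 1351 mm tall. The two sides are 26 mm thick vertical panels. 4 horizontal shelves of 20 mm thickness span between the inner faces of the sides; the lowest shelf sits on the floor and shelves are stacked with a clear vertical gap of 374 mm between each pair.

The staircase is against the table's +x side, with their −y faces flush. The bookshelf is on top of the table, centred.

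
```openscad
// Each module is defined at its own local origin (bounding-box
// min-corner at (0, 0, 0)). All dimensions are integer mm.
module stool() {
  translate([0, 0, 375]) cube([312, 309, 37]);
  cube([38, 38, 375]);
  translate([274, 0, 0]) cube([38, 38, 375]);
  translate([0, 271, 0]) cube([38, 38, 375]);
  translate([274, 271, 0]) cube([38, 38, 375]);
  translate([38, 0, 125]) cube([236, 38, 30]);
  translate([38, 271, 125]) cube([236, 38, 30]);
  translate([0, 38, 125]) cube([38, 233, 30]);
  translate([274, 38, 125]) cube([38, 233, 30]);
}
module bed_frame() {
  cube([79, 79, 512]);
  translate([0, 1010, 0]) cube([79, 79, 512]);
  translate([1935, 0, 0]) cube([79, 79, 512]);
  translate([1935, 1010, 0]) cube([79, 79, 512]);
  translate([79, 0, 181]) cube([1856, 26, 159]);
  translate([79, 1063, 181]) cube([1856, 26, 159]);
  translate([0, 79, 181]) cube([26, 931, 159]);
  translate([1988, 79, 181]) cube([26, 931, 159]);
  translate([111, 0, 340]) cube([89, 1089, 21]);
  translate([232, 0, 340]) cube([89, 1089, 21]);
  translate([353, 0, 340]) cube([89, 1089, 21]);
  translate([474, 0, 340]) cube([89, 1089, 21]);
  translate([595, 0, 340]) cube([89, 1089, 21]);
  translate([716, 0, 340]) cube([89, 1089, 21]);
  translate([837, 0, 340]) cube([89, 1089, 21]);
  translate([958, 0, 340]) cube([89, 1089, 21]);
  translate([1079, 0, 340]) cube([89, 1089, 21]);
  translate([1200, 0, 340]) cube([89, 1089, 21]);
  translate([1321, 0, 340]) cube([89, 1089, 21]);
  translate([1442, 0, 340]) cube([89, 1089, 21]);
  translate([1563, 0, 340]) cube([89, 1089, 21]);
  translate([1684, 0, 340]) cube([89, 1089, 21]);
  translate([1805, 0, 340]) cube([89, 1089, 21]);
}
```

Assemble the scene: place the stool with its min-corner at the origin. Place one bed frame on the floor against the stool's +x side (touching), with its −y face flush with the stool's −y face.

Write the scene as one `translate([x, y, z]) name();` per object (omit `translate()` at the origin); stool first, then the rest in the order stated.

stool();
translate([312, 0, 0]) bed_frame();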